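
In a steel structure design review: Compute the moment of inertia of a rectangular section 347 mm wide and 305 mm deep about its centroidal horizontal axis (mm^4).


I = b * h^3 / 12
= 347 * 305^3 / 12
= 347 * 28372625 / 12
= 820441739.58 mm^4

820441739.58 mm^4


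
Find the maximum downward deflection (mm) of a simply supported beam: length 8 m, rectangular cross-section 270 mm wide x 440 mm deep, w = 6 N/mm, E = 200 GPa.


I = 270 * 440^3 / 12 = 1916640000.0 mm^4
L = 8000.0 mm, w = 6 N/mm, E = 200000.0 MPa
delta = 5 * w * L^4 / (384 * E * I)
= 5 * 6 * 8000.0^4 / (384 * 200000.0 * 1916640000.0)
= 0.8348 mm

0.8348 mm


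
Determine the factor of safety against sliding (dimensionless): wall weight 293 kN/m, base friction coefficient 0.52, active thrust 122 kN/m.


Resisting force = mu * W = 0.52 * 293 = 152.36 kN/m
FOS = Resisting / Driving = 152.36 / 122
= 1.2489 (dimensionless)

1.2489 (dimensionless)


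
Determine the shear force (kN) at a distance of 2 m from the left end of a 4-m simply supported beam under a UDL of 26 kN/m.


R_A = w * L / 2 = 26 * 4 / 2 = 52.0 kN
V(x) = R_A - w * x = 52.0 - 26 * 2
= 0.0 kN

0.0 kN


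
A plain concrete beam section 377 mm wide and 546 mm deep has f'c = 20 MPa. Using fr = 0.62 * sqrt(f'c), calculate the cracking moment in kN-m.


fr = 0.62 * sqrt(20) = 0.62 * 4.4721 = 2.7727 MPa
I = 377 * 546^3 / 12 = 5113732806.0 mm^4
y_t = 273.0 mm
M_cr = fr * I / y_t = 2.7727 * 5113732806.0 / 273.0 N-mm
= 51.9376 kN-m

51.9376 kN-m


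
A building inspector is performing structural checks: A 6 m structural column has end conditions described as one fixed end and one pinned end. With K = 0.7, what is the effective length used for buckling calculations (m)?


L_eff = K * L
= 0.7 * 6
= 4.2 m

4.2 m


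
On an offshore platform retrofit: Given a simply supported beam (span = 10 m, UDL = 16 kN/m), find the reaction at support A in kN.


Total load = w * L = 16 * 10 = 160 kN
By symmetry, each reaction R = total / 2 = 160 / 2 = 80.0 kN

80.0 kN


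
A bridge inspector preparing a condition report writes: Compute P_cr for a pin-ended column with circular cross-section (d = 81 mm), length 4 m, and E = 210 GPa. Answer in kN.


I = pi * d^4 / 64 = 2113050.98 mm^4
L = 4000.0 mm
P_cr = pi^2 * E * I / L^2
= 9.8696 * 210000.0 * 2113050.98 / 4000.0^2
= 273721.58 N = 273.7216 kN

273.7216 kN


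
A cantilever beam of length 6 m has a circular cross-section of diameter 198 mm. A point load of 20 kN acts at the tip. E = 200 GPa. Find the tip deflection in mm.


I = pi * d^4 / 64 = pi * 198^4 / 64 = 75445034.2 mm^4
L = 6000.0 mm, P = 20000.0 N, E = 200000.0 MPa
delta = P * L^3 / (3 * E * I)
= 20000.0 * 6000.0^3 / (3 * 200000.0 * 75445034.2)
= 95.4337 mm

95.4337 mm


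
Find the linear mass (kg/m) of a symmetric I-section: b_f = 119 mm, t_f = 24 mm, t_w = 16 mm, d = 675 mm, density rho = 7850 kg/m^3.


A_flanges = 2 * 119 * 24 = 5712 mm^2
A_web = (675 - 2 * 24) * 16 = 10032 mm^2
A_total = 5712 + 10032 = 15744 mm^2 = 0.015744 m^2
Weight = rho * A = 7850 * 0.015744 = 123.5904 kg/m

123.5904 kg/m


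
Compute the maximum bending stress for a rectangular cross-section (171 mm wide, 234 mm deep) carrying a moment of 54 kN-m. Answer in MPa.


I = b * h^3 / 12 = 171 * 234^3 / 12 = 182583882.0 mm^4
y = h / 2 = 234 / 2 = 117.0 mm
M = 54 kN-m = 54000000.0 N-mm
sigma = M * y / I = 54000000.0 * 117.0 / 182583882.0
= 34.6 MPa

34.6 MPa


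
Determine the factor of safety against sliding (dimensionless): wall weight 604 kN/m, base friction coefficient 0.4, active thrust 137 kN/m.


Resisting force = mu * W = 0.4 * 604 = 241.6 kN/m
FOS = Resisting / Driving = 241.6 / 137
= 1.7635 (dimensionless)

1.7635 (dimensionless)


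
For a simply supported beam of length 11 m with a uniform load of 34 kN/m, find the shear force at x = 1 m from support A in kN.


R_A = w * L / 2 = 34 * 11 / 2 = 187.0 kN
V(x) = R_A - w * x = 187.0 - 34 * 1
= 153.0 kN

153.0 kN


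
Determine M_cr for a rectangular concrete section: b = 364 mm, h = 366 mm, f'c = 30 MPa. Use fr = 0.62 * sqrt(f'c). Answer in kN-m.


fr = 0.62 * sqrt(30) = 0.62 * 5.4772 = 3.3959 MPa
I = 364 * 366^3 / 12 = 1487179512.0 mm^4
y_t = 183.0 mm
M_cr = fr * I / y_t = 3.3959 * 1487179512.0 / 183.0 N-mm
= 27.5972 kN-m

27.5972 kN-m


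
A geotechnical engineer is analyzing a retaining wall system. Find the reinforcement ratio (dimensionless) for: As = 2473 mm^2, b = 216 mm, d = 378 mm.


rho = As / (b * d)
= 2473 / (216 * 378)
= 2473 / 81648
= 0.030289 (dimensionless)

0.030289 (dimensionless)


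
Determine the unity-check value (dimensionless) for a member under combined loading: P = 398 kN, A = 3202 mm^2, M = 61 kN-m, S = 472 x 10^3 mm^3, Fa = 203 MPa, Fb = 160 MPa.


f_a = P / A = 398000.0 / 3202 = 124.2973 MPa
f_b = M / S = 61000000.0 / 472000.0 = 129.2373 MPa
Ratio = f_a / Fa + f_b / Fb
= 124.2973 / 203 + 129.2373 / 160
= 1.42 (dimensionless)

1.42 (dimensionless)


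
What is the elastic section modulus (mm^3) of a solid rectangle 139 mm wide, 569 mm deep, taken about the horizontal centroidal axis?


S = b * h^2 / 6
= 139 * 569^2 / 6
= 139 * 323761 / 6
= 7500463.17 mm^3

7500463.17 mm^3


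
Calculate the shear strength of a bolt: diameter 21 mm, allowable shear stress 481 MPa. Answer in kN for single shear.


A = pi * d^2 / 4 = pi * 21^2 / 4 = 346.3606 mm^2
V = f_v * A / 1000 = 481 * 346.3606 / 1000
= 166.5994 kN

166.5994 kN


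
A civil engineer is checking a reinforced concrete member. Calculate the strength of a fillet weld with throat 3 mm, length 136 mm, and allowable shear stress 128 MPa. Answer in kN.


Strength = throat * length * allowable stress
= 3 * 136 * 128 N
= 52224 N
= 52.22 kN

52.22 kN


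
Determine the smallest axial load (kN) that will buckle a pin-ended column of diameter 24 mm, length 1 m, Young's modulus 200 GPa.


I = pi * d^4 / 64 = 16286.02 mm^4
L = 1000.0 mm
P_cr = pi^2 * E * I / L^2
= 9.8696 * 200000.0 * 16286.02 / 1000.0^2
= 32147.31 N = 32.1473 kN

32.1473 kN


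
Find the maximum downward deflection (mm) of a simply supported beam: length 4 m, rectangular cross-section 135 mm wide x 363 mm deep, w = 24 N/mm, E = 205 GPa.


I = 135 * 363^3 / 12 = 538111653.75 mm^4
L = 4000.0 mm, w = 24 N/mm, E = 205000.0 MPa
delta = 5 * w * L^4 / (384 * E * I)
= 5 * 24 * 4000.0^4 / (384 * 205000.0 * 538111653.75)
= 0.7252 mm

0.7252 mm


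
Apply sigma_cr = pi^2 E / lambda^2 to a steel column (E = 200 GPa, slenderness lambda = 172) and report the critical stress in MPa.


sigma_cr = pi^2 * E / lambda^2
= 9.8696 * 200000.0 / 172^2
= 9.8696 * 200000.0 / 29584
= 66.7226 MPa

66.7226 MPa


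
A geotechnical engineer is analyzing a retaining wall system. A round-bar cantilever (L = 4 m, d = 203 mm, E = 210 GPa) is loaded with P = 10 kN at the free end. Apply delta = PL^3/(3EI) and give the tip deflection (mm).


I = pi * d^4 / 64 = pi * 203^4 / 64 = 83359298.34 mm^4
L = 4000.0 mm, P = 10000.0 N, E = 210000.0 MPa
delta = P * L^3 / (3 * E * I)
= 10000.0 * 4000.0^3 / (3 * 210000.0 * 83359298.34)
= 12.1867 mm

12.1867 mm


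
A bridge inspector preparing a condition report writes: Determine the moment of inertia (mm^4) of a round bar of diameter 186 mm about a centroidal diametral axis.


r = d / 2 = 186 / 2 = 93.0 mm
I = pi * r^4 / 4 = pi * 93.0^4 / 4
= 58751867.48 mm^4

58751867.48 mm^4


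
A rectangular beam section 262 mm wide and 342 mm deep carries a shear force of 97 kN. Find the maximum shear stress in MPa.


A = b * h = 262 * 342 = 89604 mm^2
V = 97 kN = 97000.0 N
tau_max = 1.5 * V / A = 1.5 * 97000.0 / 89604
= 1.6238 MPa

1.6238 MPa


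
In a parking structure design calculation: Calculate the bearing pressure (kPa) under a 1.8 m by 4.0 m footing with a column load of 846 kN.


A = 1.8 * 4.0 = 7.2 m^2
q = P / A = 846 / 7.2
= 117.5 kPa

117.5 kPa


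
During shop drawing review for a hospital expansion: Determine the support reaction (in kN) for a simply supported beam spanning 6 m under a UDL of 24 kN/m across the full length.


Total load = w * L = 24 * 6 = 144 kN
By symmetry, each reaction R = total / 2 = 144 / 2 = 72.0 kN

72.0 kN


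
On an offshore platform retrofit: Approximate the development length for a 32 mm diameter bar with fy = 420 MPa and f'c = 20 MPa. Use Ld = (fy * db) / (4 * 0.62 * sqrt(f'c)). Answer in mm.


Ld = (fy * db) / (4 * 0.62 * sqrt(f'c))
= (420 * 32) / (4 * 0.62 * sqrt(20))
= 13440 / 11.0909
= 1211.8 mm

1211.8 mm


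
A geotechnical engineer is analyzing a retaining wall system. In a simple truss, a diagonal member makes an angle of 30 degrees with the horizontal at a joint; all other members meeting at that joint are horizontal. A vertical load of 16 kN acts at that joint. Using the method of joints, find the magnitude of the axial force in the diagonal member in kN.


At the joint, only the diagonal has a vertical component, so vertical equilibrium gives:
F * sin(30) = 16
F = 16 / sin(30)
= 16 / 0.5
= 32.0 kN

32.0 kN


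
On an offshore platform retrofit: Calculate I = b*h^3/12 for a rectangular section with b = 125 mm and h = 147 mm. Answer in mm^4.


I = b * h^3 / 12
= 125 * 147^3 / 12
= 125 * 3176523 / 12
= 33088781.25 mm^4

33088781.25 mm^4


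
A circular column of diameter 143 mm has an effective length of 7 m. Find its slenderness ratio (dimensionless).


Radius of gyration r = d / 4 = 143 / 4 = 35.75 mm
L_eff = 7000.0 mm
Slenderness ratio = L / r = 7000.0 / 35.75 = 195.8 (dimensionless)

195.8 (dimensionless)


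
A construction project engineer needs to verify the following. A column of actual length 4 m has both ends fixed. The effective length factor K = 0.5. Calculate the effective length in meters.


L_eff = K * L
= 0.5 * 4
= 2.0 m

2.0 m


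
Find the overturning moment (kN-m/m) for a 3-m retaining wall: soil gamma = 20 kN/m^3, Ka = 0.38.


Pa = 0.5 * Ka * gamma * H^2
= 0.5 * 0.38 * 20 * 3^2
= 34.2 kN/m
Arm = H / 3 = 3 / 3 = 1.0 m
Mo = Pa * arm = Pa * H / 3 = 34.2 * 3 / 3 = 34.2 kN-m/m

34.2 kN-m/m


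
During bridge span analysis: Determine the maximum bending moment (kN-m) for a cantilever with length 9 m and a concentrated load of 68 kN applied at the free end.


For a cantilever with a point load at the free end:
M_max = P * L = 68 * 9 = 612 kN-m

612 kN-m


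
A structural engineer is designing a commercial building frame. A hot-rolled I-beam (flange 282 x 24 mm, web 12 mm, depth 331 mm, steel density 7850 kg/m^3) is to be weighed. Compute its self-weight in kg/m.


A_flanges = 2 * 282 * 24 = 13536 mm^2
A_web = (331 - 2 * 24) * 12 = 3396 mm^2
A_total = 13536 + 3396 = 16932 mm^2 = 0.016932 m^2
Weight = rho * A = 7850 * 0.016932 = 132.9162 kg/m

132.9162 kg/m


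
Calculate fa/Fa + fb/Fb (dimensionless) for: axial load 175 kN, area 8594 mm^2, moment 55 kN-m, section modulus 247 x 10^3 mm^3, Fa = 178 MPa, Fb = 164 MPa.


f_a = P / A = 175000.0 / 8594 = 20.363 MPa
f_b = M / S = 55000000.0 / 247000.0 = 222.6721 MPa
Ratio = f_a / Fa + f_b / Fb
= 20.363 / 178 + 222.6721 / 164
= 1.4722 (dimensionless)

1.4722 (dimensionless)


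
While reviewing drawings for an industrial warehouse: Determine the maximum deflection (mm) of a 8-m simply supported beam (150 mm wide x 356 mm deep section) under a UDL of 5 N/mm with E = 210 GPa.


I = 150 * 356^3 / 12 = 563975200.0 mm^4
L = 8000.0 mm, w = 5 N/mm, E = 210000.0 MPa
delta = 5 * w * L^4 / (384 * E * I)
= 5 * 5 * 8000.0^4 / (384 * 210000.0 * 563975200.0)
= 2.2516 mm

2.2516 mm


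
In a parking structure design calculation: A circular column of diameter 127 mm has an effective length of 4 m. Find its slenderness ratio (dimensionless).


Radius of gyration r = d / 4 = 127 / 4 = 31.75 mm
L_eff = 4000.0 mm
Slenderness ratio = L / r = 4000.0 / 31.75 = 125.98 (dimensionless)

125.98 (dimensionless)


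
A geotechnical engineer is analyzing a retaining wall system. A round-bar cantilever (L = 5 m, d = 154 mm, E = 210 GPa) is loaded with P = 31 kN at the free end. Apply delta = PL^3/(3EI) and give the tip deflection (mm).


I = pi * d^4 / 64 = pi * 154^4 / 64 = 27609133.84 mm^4
L = 5000.0 mm, P = 31000.0 N, E = 210000.0 MPa
delta = P * L^3 / (3 * E * I)
= 31000.0 * 5000.0^3 / (3 * 210000.0 * 27609133.84)
= 222.7811 mm

222.7811 mm


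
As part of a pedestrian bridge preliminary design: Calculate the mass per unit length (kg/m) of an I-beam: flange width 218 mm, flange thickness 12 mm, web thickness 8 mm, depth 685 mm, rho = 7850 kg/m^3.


A_flanges = 2 * 218 * 12 = 5232 mm^2
A_web = (685 - 2 * 12) * 8 = 5288 mm^2
A_total = 5232 + 5288 = 10520 mm^2 = 0.010520 m^2
Weight = rho * A = 7850 * 0.010520 = 82.582 kg/m

82.582 kg/m


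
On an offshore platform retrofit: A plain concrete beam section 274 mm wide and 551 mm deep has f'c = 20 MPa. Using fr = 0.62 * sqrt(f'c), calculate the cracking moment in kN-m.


fr = 0.62 * sqrt(20) = 0.62 * 4.4721 = 2.7727 MPa
I = 274 * 551^3 / 12 = 3819654781.17 mm^4
y_t = 275.5 mm
M_cr = fr * I / y_t = 2.7727 * 3819654781.17 / 275.5 N-mm
= 38.4423 kN-m

38.4423 kN-m


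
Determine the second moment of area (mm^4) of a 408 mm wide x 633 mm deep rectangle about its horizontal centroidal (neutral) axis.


I = b * h^3 / 12
= 408 * 633^3 / 12
= 408 * 253636137 / 12
= 8623628658.0 mm^4

8623628658.0 mm^4


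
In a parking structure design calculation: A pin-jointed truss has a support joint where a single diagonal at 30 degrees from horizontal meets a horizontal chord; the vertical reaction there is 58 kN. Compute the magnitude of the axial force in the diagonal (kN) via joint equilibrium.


At the joint, only the diagonal has a vertical component, so vertical equilibrium gives:
F * sin(30) = 58
F = 58 / sin(30)
= 58 / 0.5
= 116.0 kN

116.0 kN


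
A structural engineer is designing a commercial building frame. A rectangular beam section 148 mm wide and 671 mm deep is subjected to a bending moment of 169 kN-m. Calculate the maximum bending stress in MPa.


I = b * h^3 / 12 = 148 * 671^3 / 12 = 3726044435.67 mm^4
y = h / 2 = 671 / 2 = 335.5 mm
M = 169 kN-m = 169000000.0 N-mm
sigma = M * y / I = 169000000.0 * 335.5 / 3726044435.67
= 15.22 MPa

15.22 MPa


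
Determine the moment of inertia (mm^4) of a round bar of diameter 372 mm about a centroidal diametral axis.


r = d / 2 = 372 / 2 = 186.0 mm
I = pi * r^4 / 4 = pi * 186.0^4 / 4
= 940029879.65 mm^4

940029879.65 mm^4


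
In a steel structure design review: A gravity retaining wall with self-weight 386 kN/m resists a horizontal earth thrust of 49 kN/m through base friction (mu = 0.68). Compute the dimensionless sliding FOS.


Resisting force = mu * W = 0.68 * 386 = 262.48 kN/m
FOS = Resisting / Driving = 262.48 / 49
= 5.3567 (dimensionless)

5.3567 (dimensionless)


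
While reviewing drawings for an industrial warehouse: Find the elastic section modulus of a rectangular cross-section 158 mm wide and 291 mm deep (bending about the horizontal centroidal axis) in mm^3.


S = b * h^2 / 6
= 158 * 291^2 / 6
= 158 * 84681 / 6
= 2229933.0 mm^3

2229933.0 mm^3


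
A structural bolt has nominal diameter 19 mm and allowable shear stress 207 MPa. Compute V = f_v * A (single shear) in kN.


A = pi * d^2 / 4 = pi * 19^2 / 4 = 283.5287 mm^2
V = f_v * A / 1000 = 207 * 283.5287 / 1000
= 58.6904 kN

58.6904 kN


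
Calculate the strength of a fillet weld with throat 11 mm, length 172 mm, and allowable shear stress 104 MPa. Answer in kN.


Strength = throat * length * allowable stress
= 11 * 172 * 104 N
= 196768 N
= 196.77 kN

196.77 kN


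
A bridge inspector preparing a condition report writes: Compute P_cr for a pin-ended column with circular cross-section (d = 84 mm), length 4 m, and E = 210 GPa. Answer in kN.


I = pi * d^4 / 64 = 2443920.32 mm^4
L = 4000.0 mm
P_cr = pi^2 * E * I / L^2
= 9.8696 * 210000.0 * 2443920.32 / 4000.0^2
= 316581.91 N = 316.5819 kN

316.5819 kN


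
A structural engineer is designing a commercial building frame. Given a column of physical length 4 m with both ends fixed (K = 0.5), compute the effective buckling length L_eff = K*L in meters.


L_eff = K * L
= 0.5 * 4
= 2.0 m

2.0 m


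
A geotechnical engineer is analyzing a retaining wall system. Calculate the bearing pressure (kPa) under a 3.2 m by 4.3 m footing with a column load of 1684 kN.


A = 3.2 * 4.3 = 13.76 m^2
q = P / A = 1684 / 13.76
= 122.3837 kPa

122.3837 kPa


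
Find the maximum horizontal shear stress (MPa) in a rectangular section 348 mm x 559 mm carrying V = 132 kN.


A = b * h = 348 * 559 = 194532 mm^2
V = 132 kN = 132000.0 N
tau_max = 1.5 * V / A = 1.5 * 132000.0 / 194532
= 1.0178 MPa

1.0178 MPa


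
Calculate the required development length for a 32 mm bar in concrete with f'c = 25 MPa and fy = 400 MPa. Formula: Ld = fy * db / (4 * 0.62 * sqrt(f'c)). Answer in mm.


Ld = (fy * db) / (4 * 0.62 * sqrt(f'c))
= (400 * 32) / (4 * 0.62 * sqrt(25))
= 12800 / 12.4
= 1032.26 mm

1032.26 mm


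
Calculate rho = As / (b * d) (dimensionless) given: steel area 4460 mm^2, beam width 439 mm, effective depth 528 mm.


rho = As / (b * d)
= 4460 / (439 * 528)
= 4460 / 231792
= 0.019241 (dimensionless)

0.019241 (dimensionless)


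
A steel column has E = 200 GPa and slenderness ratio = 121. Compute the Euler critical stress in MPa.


sigma_cr = pi^2 * E / lambda^2
= 9.8696 * 200000.0 / 121^2
= 9.8696 * 200000.0 / 14641
= 134.8215 MPa

134.8215 MPa


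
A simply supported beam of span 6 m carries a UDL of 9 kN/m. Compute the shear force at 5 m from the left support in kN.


R_A = w * L / 2 = 9 * 6 / 2 = 27.0 kN
V(x) = R_A - w * x = 27.0 - 9 * 5
= -18.0 kN

-18.0 kN


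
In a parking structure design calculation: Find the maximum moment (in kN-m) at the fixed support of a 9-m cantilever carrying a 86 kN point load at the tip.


For a cantilever with a point load at the free end:
M_max = P * L = 86 * 9 = 774 kN-m

774 kN-m


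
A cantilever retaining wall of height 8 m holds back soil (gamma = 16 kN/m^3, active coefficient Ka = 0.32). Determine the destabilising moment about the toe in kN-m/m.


Pa = 0.5 * Ka * gamma * H^2
= 0.5 * 0.32 * 16 * 8^2
= 163.84 kN/m
Arm = H / 3 = 8 / 3 = 2.6667 m
Mo = Pa * arm = Pa * H / 3 = 163.84 * 8 / 3 = 436.9067 kN-m/m

436.9067 kN-m/m


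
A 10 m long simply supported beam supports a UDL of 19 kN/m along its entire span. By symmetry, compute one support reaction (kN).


Total load = w * L = 19 * 10 = 190 kN
By symmetry, each reaction R = total / 2 = 190 / 2 = 95.0 kN

95.0 kN


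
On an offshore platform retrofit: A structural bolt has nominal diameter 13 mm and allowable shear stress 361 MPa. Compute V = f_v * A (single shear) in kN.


A = pi * d^2 / 4 = pi * 13^2 / 4 = 132.7323 mm^2
V = f_v * A / 1000 = 361 * 132.7323 / 1000
= 47.9164 kN

47.9164 kN


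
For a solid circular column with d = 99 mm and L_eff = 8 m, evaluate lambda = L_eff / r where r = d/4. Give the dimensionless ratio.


Radius of gyration r = d / 4 = 99 / 4 = 24.75 mm
L_eff = 8000.0 mm
Slenderness ratio = L / r = 8000.0 / 24.75 = 323.23 (dimensionless)

323.23 (dimensionless)


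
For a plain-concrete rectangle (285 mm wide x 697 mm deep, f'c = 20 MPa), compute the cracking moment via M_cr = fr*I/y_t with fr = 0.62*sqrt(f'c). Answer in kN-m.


fr = 0.62 * sqrt(20) = 0.62 * 4.4721 = 2.7727 MPa
I = 285 * 697^3 / 12 = 8041960733.75 mm^4
y_t = 348.5 mm
M_cr = fr * I / y_t = 2.7727 * 8041960733.75 / 348.5 N-mm
= 63.9832 kN-m

63.9832 kN-m


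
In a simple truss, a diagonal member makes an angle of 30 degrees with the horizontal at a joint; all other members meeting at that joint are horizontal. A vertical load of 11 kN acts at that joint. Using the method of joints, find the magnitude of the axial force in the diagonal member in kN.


At the joint, only the diagonal has a vertical component, so vertical equilibrium gives:
F * sin(30) = 11
F = 11 / sin(30)
= 11 / 0.5
= 22.0 kN

22.0 kN


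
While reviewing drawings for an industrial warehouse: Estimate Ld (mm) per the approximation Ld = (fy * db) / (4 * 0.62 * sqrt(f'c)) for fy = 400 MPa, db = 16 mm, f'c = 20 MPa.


Ld = (fy * db) / (4 * 0.62 * sqrt(f'c))
= (400 * 16) / (4 * 0.62 * sqrt(20))
= 6400 / 11.0909
= 577.05 mm

577.05 mm


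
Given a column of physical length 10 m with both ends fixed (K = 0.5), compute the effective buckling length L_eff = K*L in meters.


L_eff = K * L
= 0.5 * 10
= 5.0 m

5.0 m


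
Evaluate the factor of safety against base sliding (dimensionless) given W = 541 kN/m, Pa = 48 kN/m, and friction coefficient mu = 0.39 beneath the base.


Resisting force = mu * W = 0.39 * 541 = 210.99 kN/m
FOS = Resisting / Driving = 210.99 / 48
= 4.3956 (dimensionless)

4.3956 (dimensionless)


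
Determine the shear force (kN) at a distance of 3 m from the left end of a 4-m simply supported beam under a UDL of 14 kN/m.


R_A = w * L / 2 = 14 * 4 / 2 = 28.0 kN
V(x) = R_A - w * x = 28.0 - 14 * 3
= -14.0 kN

-14.0 kN


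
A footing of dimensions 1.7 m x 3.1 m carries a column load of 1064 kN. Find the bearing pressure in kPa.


A = 1.7 * 3.1 = 5.27 m^2
q = P / A = 1064 / 5.27
= 201.8975 kPa

201.8975 kPa


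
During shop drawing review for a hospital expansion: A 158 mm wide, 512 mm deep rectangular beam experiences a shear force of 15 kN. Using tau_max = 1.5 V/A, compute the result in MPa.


A = b * h = 158 * 512 = 80896 mm^2
V = 15 kN = 15000.0 N
tau_max = 1.5 * V / A = 1.5 * 15000.0 / 80896
= 0.2781 MPa

0.2781 MPa


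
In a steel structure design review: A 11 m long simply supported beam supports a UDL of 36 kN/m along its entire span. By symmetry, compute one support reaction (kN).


Total load = w * L = 36 * 11 = 396 kN
By symmetry, each reaction R = total / 2 = 396 / 2 = 198.0 kN

198.0 kN


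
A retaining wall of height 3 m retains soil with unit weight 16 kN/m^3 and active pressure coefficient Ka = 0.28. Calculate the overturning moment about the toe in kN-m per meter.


Pa = 0.5 * Ka * gamma * H^2
= 0.5 * 0.28 * 16 * 3^2
= 20.16 kN/m
Arm = H / 3 = 3 / 3 = 1.0 m
Mo = Pa * arm = Pa * H / 3 = 20.16 * 3 / 3 = 20.16 kN-m/m

20.16 kN-m/m


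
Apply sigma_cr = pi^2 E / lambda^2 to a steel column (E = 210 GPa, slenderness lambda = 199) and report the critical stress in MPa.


sigma_cr = pi^2 * E / lambda^2
= 9.8696 * 210000.0 / 199^2
= 9.8696 * 210000.0 / 39601
= 52.3375 MPa

52.3375 MPa


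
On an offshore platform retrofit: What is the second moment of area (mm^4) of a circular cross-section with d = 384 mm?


r = d / 2 = 384 / 2 = 192.0 mm
I = pi * r^4 / 4 = pi * 192.0^4 / 4
= 1067320365.3 mm^4

1067320365.3 mm^4


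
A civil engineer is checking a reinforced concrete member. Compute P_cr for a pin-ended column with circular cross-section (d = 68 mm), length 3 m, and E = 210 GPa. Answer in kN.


I = pi * d^4 / 64 = 1049555.84 mm^4
L = 3000.0 mm
P_cr = pi^2 * E * I / L^2
= 9.8696 * 210000.0 * 1049555.84 / 3000.0^2
= 241703.02 N = 241.703 kN

241.703 kN


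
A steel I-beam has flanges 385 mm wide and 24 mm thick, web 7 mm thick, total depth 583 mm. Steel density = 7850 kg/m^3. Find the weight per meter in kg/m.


A_flanges = 2 * 385 * 24 = 18480 mm^2
A_web = (583 - 2 * 24) * 7 = 3745 mm^2
A_total = 18480 + 3745 = 22225 mm^2 = 0.022225 m^2
Weight = rho * A = 7850 * 0.022225 = 174.4663 kg/m

174.4663 kg/m


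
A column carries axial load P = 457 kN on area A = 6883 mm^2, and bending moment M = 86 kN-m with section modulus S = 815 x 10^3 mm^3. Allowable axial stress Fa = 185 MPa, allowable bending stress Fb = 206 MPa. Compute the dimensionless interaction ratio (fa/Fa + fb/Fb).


f_a = P / A = 457000.0 / 6883 = 66.3955 MPa
f_b = M / S = 86000000.0 / 815000.0 = 105.5215 MPa
Ratio = f_a / Fa + f_b / Fb
= 66.3955 / 185 + 105.5215 / 206
= 0.8711 (dimensionless)

0.8711 (dimensionless)


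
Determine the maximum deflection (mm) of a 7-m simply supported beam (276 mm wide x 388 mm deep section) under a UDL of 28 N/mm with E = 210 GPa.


I = 276 * 388^3 / 12 = 1343454656.0 mm^4
L = 7000.0 mm, w = 28 N/mm, E = 210000.0 MPa
delta = 5 * w * L^4 / (384 * E * I)
= 5 * 28 * 7000.0^4 / (384 * 210000.0 * 1343454656.0)
= 3.1027 mm

3.1027 mm


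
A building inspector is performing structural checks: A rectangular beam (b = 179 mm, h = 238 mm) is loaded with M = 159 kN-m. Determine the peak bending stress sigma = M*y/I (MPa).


I = b * h^3 / 12 = 179 * 238^3 / 12 = 201095640.67 mm^4
y = h / 2 = 238 / 2 = 119.0 mm
M = 159 kN-m = 159000000.0 N-mm
sigma = M * y / I = 159000000.0 * 119.0 / 201095640.67
= 94.09 MPa

94.09 MPa


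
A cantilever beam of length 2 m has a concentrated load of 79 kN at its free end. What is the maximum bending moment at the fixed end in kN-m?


For a cantilever with a point load at the free end:
M_max = P * L = 79 * 2 = 158 kN-m

158 kN-m


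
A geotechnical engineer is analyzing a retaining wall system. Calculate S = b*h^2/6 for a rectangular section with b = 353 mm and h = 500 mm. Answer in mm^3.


S = b * h^2 / 6
= 353 * 500^2 / 6
= 353 * 250000 / 6
= 14708333.33 mm^3

14708333.33 mm^3


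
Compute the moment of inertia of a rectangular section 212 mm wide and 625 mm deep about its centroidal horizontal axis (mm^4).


I = b * h^3 / 12
= 212 * 625^3 / 12
= 212 * 244140625 / 12
= 4313151041.67 mm^4

4313151041.67 mm^4


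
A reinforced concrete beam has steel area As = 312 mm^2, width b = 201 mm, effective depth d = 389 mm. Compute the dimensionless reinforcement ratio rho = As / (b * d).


rho = As / (b * d)
= 312 / (201 * 389)
= 312 / 78189
= 0.00399 (dimensionless)

0.00399 (dimensionless)


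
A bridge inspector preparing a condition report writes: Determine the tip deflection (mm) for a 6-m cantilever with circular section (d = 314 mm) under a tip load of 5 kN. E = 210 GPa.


I = pi * d^4 / 64 = pi * 314^4 / 64 = 477186876.19 mm^4
L = 6000.0 mm, P = 5000.0 N, E = 210000.0 MPa
delta = P * L^3 / (3 * E * I)
= 5000.0 * 6000.0^3 / (3 * 210000.0 * 477186876.19)
= 3.5925 mm

3.5925 mm


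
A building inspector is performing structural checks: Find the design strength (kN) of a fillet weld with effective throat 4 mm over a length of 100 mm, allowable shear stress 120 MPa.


Strength = throat * length * allowable stress
= 4 * 100 * 120 N
= 48000 N
= 48.0 kN

48.0 kN


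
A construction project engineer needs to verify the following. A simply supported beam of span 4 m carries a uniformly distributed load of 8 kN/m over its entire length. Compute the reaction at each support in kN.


Total load = w * L = 8 * 4 = 32 kN
By symmetry, each reaction R = total / 2 = 32 / 2 = 16.0 kN

16.0 kN


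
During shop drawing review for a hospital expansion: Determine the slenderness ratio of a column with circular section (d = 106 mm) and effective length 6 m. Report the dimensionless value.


Radius of gyration r = d / 4 = 106 / 4 = 26.5 mm
L_eff = 6000.0 mm
Slenderness ratio = L / r = 6000.0 / 26.5 = 226.42 (dimensionless)

226.42 (dimensionless)


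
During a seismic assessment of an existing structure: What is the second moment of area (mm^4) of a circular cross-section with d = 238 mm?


r = d / 2 = 238 / 2 = 119.0 mm
I = pi * r^4 / 4 = pi * 119.0^4 / 4
= 157498973.25 mm^4

157498973.25 mm^4


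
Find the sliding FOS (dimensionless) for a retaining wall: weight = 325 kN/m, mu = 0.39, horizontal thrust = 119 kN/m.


Resisting force = mu * W = 0.39 * 325 = 126.75 kN/m
FOS = Resisting / Driving = 126.75 / 119
= 1.0651 (dimensionless)

1.0651 (dimensionless)


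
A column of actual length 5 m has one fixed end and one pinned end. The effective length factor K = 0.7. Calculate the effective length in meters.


L_eff = K * L
= 0.7 * 5
= 3.5 m

3.5 m


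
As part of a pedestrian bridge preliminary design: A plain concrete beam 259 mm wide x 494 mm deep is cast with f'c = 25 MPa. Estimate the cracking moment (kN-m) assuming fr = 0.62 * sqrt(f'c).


fr = 0.62 * sqrt(25) = 0.62 * 5.0 = 3.1 MPa
I = 259 * 494^3 / 12 = 2601952504.67 mm^4
y_t = 247.0 mm
M_cr = fr * I / y_t = 3.1 * 2601952504.67 / 247.0 N-mm
= 32.6561 kN-m

32.6561 kN-m


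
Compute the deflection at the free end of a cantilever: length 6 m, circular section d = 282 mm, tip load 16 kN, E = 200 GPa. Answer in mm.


I = pi * d^4 / 64 = pi * 282^4 / 64 = 310431892.12 mm^4
L = 6000.0 mm, P = 16000.0 N, E = 200000.0 MPa
delta = P * L^3 / (3 * E * I)
= 16000.0 * 6000.0^3 / (3 * 200000.0 * 310431892.12)
= 18.5548 mm

18.5548 mm


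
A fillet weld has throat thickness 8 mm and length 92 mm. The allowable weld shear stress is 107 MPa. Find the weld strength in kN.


Strength = throat * length * allowable stress
= 8 * 92 * 107 N
= 78752 N
= 78.75 kN

78.75 kN


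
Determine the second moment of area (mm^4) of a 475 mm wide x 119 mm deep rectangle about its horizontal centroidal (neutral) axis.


I = b * h^3 / 12
= 475 * 119^3 / 12
= 475 * 1685159 / 12
= 66704210.42 mm^4

66704210.42 mm^4


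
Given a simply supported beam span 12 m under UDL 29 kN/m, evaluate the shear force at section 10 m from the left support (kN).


R_A = w * L / 2 = 29 * 12 / 2 = 174.0 kN
V(x) = R_A - w * x = 174.0 - 29 * 10
= -116.0 kN

-116.0 kN


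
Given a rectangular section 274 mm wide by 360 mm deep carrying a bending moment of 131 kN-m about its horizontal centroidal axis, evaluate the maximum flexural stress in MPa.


I = b * h^3 / 12 = 274 * 360^3 / 12 = 1065312000.0 mm^4
y = h / 2 = 360 / 2 = 180.0 mm
M = 131 kN-m = 131000000.0 N-mm
sigma = M * y / I = 131000000.0 * 180.0 / 1065312000.0
= 22.13 MPa

22.13 MPa


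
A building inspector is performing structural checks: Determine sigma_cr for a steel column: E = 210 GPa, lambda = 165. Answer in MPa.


sigma_cr = pi^2 * E / lambda^2
= 9.8696 * 210000.0 / 165^2
= 9.8696 * 210000.0 / 27225
= 76.1292 MPa

76.1292 MPa


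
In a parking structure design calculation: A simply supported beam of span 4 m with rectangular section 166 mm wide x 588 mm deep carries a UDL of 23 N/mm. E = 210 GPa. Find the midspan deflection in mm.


I = 166 * 588^3 / 12 = 2812281696.0 mm^4
L = 4000.0 mm, w = 23 N/mm, E = 210000.0 MPa
delta = 5 * w * L^4 / (384 * E * I)
= 5 * 23 * 4000.0^4 / (384 * 210000.0 * 2812281696.0)
= 0.1298 mm

0.1298 mm


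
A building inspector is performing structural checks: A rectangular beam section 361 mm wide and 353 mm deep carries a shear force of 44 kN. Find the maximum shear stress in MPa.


A = b * h = 361 * 353 = 127433 mm^2
V = 44 kN = 44000.0 N
tau_max = 1.5 * V / A = 1.5 * 44000.0 / 127433
= 0.5179 MPa

0.5179 MPa


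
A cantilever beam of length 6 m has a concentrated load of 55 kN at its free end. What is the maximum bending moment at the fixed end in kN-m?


For a cantilever with a point load at the free end:
M_max = P * L = 55 * 6 = 330 kN-m

330 kN-m


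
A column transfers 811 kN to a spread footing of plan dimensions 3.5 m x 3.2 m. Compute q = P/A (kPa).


A = 3.5 * 3.2 = 11.2 m^2
q = P / A = 811 / 11.2
= 72.4107 kPa

72.4107 kPa


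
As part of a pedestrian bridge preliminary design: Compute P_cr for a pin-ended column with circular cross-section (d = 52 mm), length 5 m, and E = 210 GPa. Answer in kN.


I = pi * d^4 / 64 = 358908.11 mm^4
L = 5000.0 mm
P_cr = pi^2 * E * I / L^2
= 9.8696 * 210000.0 * 358908.11 / 5000.0^2
= 29755.16 N = 29.7552 kN

29.7552 kN


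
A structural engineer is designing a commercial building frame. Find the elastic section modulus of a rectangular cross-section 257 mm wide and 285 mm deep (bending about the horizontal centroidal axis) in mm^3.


S = b * h^2 / 6
= 257 * 285^2 / 6
= 257 * 81225 / 6
= 3479137.5 mm^3

3479137.5 mm^3


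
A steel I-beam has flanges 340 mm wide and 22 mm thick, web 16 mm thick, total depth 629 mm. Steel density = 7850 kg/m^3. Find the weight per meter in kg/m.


A_flanges = 2 * 340 * 22 = 14960 mm^2
A_web = (629 - 2 * 22) * 16 = 9360 mm^2
A_total = 14960 + 9360 = 24320 mm^2 = 0.024320 m^2
Weight = rho * A = 7850 * 0.024320 = 190.912 kg/m

190.912 kg/m


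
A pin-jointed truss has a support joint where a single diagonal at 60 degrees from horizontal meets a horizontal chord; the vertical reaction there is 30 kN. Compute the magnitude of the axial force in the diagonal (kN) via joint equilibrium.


At the joint, only the diagonal has a vertical component, so vertical equilibrium gives:
F * sin(60) = 30
F = 30 / sin(60)
= 30 / 0.866025
= 34.64 kN

34.64 kN


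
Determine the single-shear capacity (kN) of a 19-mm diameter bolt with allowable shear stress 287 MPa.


A = pi * d^2 / 4 = pi * 19^2 / 4 = 283.5287 mm^2
V = f_v * A / 1000 = 287 * 283.5287 / 1000
= 81.3727 kN

81.3727 kN


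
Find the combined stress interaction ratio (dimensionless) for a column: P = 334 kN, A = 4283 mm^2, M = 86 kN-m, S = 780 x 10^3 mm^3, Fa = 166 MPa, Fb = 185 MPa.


f_a = P / A = 334000.0 / 4283 = 77.9827 MPa
f_b = M / S = 86000000.0 / 780000.0 = 110.2564 MPa
Ratio = f_a / Fa + f_b / Fb
= 77.9827 / 166 + 110.2564 / 185
= 1.0658 (dimensionless)

1.0658 (dimensionless)


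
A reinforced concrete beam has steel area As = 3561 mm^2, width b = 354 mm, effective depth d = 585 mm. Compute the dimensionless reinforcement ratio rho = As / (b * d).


rho = As / (b * d)
= 3561 / (354 * 585)
= 3561 / 207090
= 0.017195 (dimensionless)

0.017195 (dimensionless)


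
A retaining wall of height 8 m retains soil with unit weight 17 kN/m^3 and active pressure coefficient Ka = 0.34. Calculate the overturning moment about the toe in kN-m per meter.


Pa = 0.5 * Ka * gamma * H^2
= 0.5 * 0.34 * 17 * 8^2
= 184.96 kN/m
Arm = H / 3 = 8 / 3 = 2.6667 m
Mo = Pa * arm = Pa * H / 3 = 184.96 * 8 / 3 = 493.2267 kN-m/m

493.2267 kN-m/m


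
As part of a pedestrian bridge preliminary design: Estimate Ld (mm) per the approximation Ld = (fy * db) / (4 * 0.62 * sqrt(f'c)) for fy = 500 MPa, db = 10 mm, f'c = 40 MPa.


Ld = (fy * db) / (4 * 0.62 * sqrt(f'c))
= (500 * 10) / (4 * 0.62 * sqrt(40))
= 5000 / 15.6849
= 318.78 mm

318.78 mm


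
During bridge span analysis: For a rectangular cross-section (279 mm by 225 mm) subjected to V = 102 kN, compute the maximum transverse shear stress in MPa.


A = b * h = 279 * 225 = 62775 mm^2
V = 102 kN = 102000.0 N
tau_max = 1.5 * V / A = 1.5 * 102000.0 / 62775
= 2.4373 MPa

2.4373 MPa


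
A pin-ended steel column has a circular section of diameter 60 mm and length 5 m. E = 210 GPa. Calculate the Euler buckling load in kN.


I = pi * d^4 / 64 = 636172.51 mm^4
L = 5000.0 mm
P_cr = pi^2 * E * I / L^2
= 9.8696 * 210000.0 * 636172.51 / 5000.0^2
= 52741.68 N = 52.7417 kN

52.7417 kN


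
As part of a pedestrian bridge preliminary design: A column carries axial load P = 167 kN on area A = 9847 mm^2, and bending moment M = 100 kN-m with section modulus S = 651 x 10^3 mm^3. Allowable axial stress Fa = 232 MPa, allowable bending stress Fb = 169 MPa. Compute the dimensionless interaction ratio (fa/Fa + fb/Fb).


f_a = P / A = 167000.0 / 9847 = 16.9595 MPa
f_b = M / S = 100000000.0 / 651000.0 = 153.6098 MPa
Ratio = f_a / Fa + f_b / Fb
= 16.9595 / 232 + 153.6098 / 169
= 0.982 (dimensionless)

0.982 (dimensionless)


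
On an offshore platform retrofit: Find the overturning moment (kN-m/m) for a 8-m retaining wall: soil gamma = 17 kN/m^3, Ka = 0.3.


Pa = 0.5 * Ka * gamma * H^2
= 0.5 * 0.3 * 17 * 8^2
= 163.2 kN/m
Arm = H / 3 = 8 / 3 = 2.6667 m
Mo = Pa * arm = Pa * H / 3 = 163.2 * 8 / 3 = 435.2 kN-m/m

435.2 kN-m/m


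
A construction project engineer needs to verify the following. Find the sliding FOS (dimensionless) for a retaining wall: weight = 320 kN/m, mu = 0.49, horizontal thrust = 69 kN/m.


Resisting force = mu * W = 0.49 * 320 = 156.8 kN/m
FOS = Resisting / Driving = 156.8 / 69
= 2.2725 (dimensionless)

2.2725 (dimensionless)


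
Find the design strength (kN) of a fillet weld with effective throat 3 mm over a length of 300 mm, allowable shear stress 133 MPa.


Strength = throat * length * allowable stress
= 3 * 300 * 133 N
= 119700 N
= 119.7 kN

119.7 kN


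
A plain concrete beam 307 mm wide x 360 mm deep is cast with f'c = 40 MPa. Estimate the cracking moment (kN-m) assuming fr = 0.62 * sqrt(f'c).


fr = 0.62 * sqrt(40) = 0.62 * 6.3246 = 3.9212 MPa
I = 307 * 360^3 / 12 = 1193616000.0 mm^4
y_t = 180.0 mm
M_cr = fr * I / y_t = 3.9212 * 1193616000.0 / 180.0 N-mm
= 26.0024 kN-m

26.0024 kN-m


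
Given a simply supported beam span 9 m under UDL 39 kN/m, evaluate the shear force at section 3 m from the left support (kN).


R_A = w * L / 2 = 39 * 9 / 2 = 175.5 kN
V(x) = R_A - w * x = 175.5 - 39 * 3
= 58.5 kN

58.5 kN


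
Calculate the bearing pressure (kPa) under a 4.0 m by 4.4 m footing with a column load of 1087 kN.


A = 4.0 * 4.4 = 17.6 m^2
q = P / A = 1087 / 17.6
= 61.7614 kPa

61.7614 kPa


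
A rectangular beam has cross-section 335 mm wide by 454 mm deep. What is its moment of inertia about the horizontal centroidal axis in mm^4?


I = b * h^3 / 12
= 335 * 454^3 / 12
= 335 * 93576664 / 12
= 2612348536.67 mm^4

2612348536.67 mm^4


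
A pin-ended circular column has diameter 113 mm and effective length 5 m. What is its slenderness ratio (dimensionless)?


Radius of gyration r = d / 4 = 113 / 4 = 28.25 mm
L_eff = 5000.0 mm
Slenderness ratio = L / r = 5000.0 / 28.25 = 176.99 (dimensionless)

176.99 (dimensionless)


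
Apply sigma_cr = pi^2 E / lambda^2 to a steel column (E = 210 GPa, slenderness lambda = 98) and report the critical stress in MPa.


sigma_cr = pi^2 * E / lambda^2
= 9.8696 * 210000.0 / 98^2
= 9.8696 * 210000.0 / 9604
= 215.8077 MPa

215.8077 MPa


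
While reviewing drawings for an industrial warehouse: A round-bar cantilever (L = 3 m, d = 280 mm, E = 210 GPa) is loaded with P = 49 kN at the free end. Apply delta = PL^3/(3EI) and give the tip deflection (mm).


I = pi * d^4 / 64 = pi * 280^4 / 64 = 301718558.45 mm^4
L = 3000.0 mm, P = 49000.0 N, E = 210000.0 MPa
delta = P * L^3 / (3 * E * I)
= 49000.0 * 3000.0^3 / (3 * 210000.0 * 301718558.45)
= 6.9601 mm

6.9601 mm


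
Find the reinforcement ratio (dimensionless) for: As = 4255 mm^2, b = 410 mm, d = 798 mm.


rho = As / (b * d)
= 4255 / (410 * 798)
= 4255 / 327180
= 0.013005 (dimensionless)

0.013005 (dimensionless)


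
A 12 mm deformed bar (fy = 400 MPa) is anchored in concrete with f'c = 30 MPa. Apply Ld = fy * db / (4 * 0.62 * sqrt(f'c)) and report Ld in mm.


Ld = (fy * db) / (4 * 0.62 * sqrt(f'c))
= (400 * 12) / (4 * 0.62 * sqrt(30))
= 4800 / 13.5835
= 353.37 mm

353.37 mm


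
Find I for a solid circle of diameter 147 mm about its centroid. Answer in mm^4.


r = d / 2 = 147 / 2 = 73.5 mm
I = pi * r^4 / 4 = pi * 73.5^4 / 4
= 22921299.6 mm^4

22921299.6 mm^4


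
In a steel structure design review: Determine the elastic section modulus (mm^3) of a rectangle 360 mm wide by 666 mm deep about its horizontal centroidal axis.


S = b * h^2 / 6
= 360 * 666^2 / 6
= 360 * 443556 / 6
= 26613360.0 mm^3

26613360.0 mm^3


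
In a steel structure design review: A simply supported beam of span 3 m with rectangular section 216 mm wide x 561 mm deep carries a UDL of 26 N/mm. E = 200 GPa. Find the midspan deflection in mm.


I = 216 * 561^3 / 12 = 3178052658.0 mm^4
L = 3000.0 mm, w = 26 N/mm, E = 200000.0 MPa
delta = 5 * w * L^4 / (384 * E * I)
= 5 * 26 * 3000.0^4 / (384 * 200000.0 * 3178052658.0)
= 0.0431 mm

0.0431 mm


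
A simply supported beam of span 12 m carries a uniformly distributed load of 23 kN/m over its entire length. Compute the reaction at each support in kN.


Total load = w * L = 23 * 12 = 276 kN
By symmetry, each reaction R = total / 2 = 276 / 2 = 138.0 kN

138.0 kN


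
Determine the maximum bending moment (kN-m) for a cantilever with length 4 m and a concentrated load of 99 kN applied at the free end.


For a cantilever with a point load at the free end:
M_max = P * L = 99 * 4 = 396 kN-m

396 kN-m
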